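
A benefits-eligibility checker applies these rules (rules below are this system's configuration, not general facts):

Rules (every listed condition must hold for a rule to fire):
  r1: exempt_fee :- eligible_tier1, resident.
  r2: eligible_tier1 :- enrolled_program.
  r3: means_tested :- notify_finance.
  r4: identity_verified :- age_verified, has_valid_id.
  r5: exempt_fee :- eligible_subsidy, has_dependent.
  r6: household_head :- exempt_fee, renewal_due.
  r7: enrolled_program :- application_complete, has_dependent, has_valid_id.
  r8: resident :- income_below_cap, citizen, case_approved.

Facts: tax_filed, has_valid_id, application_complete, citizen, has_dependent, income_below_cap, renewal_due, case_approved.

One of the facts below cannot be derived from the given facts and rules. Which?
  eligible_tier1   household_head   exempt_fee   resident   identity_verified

Round 1 fires r7, r8, giving enrolled_program, resident.
Round 2 fires r2, giving eligible_tier1.
Round 3 fires r1, giving exempt_fee.
Round 4 fires r6, giving household_head.
Derived: eligible_tier1 (round 2), resident (round 1), household_head (round 4), exempt_fee (round 3). identity_verified never appears in any round.

identity_verified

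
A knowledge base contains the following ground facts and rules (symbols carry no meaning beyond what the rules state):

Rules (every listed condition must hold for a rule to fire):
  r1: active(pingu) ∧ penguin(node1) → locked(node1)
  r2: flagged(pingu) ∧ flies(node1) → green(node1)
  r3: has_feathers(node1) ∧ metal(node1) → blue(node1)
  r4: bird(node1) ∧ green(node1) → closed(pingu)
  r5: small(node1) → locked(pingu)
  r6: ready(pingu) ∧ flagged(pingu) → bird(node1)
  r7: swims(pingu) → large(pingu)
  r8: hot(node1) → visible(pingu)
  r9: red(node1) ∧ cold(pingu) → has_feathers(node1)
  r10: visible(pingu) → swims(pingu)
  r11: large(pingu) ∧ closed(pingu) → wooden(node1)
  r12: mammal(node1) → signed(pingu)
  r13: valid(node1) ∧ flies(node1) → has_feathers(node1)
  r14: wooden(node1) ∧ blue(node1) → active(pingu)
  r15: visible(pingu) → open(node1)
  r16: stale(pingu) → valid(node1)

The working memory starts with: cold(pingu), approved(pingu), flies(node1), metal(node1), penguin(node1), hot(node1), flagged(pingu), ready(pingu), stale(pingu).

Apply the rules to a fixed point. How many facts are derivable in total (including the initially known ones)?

[1] r2 [flagged(pingu) ∧ flies(node1) → green(node1)]; r6 [ready(pingu) ∧ flagged(pingu) → bird(node1)]; r8 [hot(node1) → visible(pingu)]; r16 [stale(pingu) → valid(node1)]. ⇒ new: green(node1), bird(node1), visible(pingu), valid(node1).
[2] r4 [bird(node1) ∧ green(node1) → closed(pingu)]; r10 [visible(pingu) → swims(pingu)]; r13 [valid(node1) ∧ flies(node1) → has_feathers(node1)]; r15 [visible(pingu) → open(node1)]. ⇒ new: closed(pingu), swims(pingu), has_feathers(node1), open(node1).
[3] r3 [has_feathers(node1) ∧ metal(node1) → blue(node1)]; r7 [swims(pingu) → large(pingu)]. ⇒ new: blue(node1), large(pingu).
[4] r11 [large(pingu) ∧ closed(pingu) → wooden(node1)]. ⇒ new: wooden(node1).
[5] r14 [wooden(node1) ∧ blue(node1) → active(pingu)]. ⇒ new: active(pingu).
[6] r1 [active(pingu) ∧ penguin(node1) → locked(node1)]. ⇒ new: locked(node1).
Closure: {active(pingu), approved(pingu), bird(node1), blue(node1), closed(pingu), cold(pingu), flagged(pingu), flies(node1), green(node1), has_feathers(node1), hot(node1), large(pingu), locked(node1), metal(node1), open(node1), penguin(node1), ready(pingu), stale(pingu), swims(pingu), valid(node1), visible(pingu), wooden(node1)} — 22 facts.

22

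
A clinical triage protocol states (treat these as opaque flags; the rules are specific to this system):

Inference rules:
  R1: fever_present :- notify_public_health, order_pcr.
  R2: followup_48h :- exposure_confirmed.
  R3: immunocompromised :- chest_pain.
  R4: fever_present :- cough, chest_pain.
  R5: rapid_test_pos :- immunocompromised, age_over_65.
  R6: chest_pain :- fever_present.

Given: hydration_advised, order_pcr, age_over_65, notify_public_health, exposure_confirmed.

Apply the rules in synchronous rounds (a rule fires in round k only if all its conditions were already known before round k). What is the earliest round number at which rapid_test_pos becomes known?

Round 1: R1 [fever_present :- notify_public_health, order_pcr.]; R2 [followup_48h :- exposure_confirmed.]. New: fever_present, followup_48h.
Round 2: R6 [chest_pain :- fever_present.]. New: chest_pain.
Round 3: R3 [immunocompromised :- chest_pain.]. New: immunocompromised.
Round 4: R5 [rapid_test_pos :- immunocompromised, age_over_65.]. New: rapid_test_pos.
rapid_test_pos first appears in round 4.

4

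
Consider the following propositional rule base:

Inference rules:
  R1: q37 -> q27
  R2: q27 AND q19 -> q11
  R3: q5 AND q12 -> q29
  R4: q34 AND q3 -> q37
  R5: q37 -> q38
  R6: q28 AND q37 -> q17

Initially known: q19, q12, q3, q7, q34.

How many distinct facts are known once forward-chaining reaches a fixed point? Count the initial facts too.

9

Round 1: R4 [q34 AND q3 -> q37]. New: q37.
Round 2: R1 [q37 -> q27]; R5 [q37 -> q38]. New: q27, q38.
Round 3: R2 [q27 AND q19 -> q11]. New: q11.
Closure: {q11, q12, q19, q27, q3, q34, q37, q38, q7} — 9 facts.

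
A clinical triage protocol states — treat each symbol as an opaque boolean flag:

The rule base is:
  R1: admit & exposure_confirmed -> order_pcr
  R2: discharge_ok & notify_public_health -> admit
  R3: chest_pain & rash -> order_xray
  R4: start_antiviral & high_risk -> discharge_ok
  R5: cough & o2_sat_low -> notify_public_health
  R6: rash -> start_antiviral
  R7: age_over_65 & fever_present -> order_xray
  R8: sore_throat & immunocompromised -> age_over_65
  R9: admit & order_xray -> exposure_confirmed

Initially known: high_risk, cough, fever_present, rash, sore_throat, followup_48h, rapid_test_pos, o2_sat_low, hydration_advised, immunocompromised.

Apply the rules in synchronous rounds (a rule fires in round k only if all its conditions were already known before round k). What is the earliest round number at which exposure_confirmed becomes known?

[1] R5 [cough & o2_sat_low -> notify_public_health]; R6 [rash -> start_antiviral]; R8 [sore_throat & immunocompromised -> age_over_65]. ⇒ new: notify_public_health, start_antiviral, age_over_65.
[2] R4 [start_antiviral & high_risk -> discharge_ok]; R7 [age_over_65 & fever_present -> order_xray]. ⇒ new: discharge_ok, order_xray.
[3] R2 [discharge_ok & notify_public_health -> admit]. ⇒ new: admit.
[4] R9 [admit & order_xray -> exposure_confirmed]. ⇒ new: exposure_confirmed.
exposure_confirmed first appears in round 4.

4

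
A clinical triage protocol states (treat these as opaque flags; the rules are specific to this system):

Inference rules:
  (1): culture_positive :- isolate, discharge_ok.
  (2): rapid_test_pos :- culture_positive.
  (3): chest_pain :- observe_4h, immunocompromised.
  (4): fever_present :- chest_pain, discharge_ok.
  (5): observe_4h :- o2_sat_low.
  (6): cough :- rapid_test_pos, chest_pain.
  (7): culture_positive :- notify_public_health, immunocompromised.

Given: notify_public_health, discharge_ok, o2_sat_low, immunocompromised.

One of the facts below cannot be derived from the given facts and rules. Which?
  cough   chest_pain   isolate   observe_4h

Round 1 fires (5), (7), giving observe_4h, culture_positive.
Round 2 fires (2), (3), giving rapid_test_pos, chest_pain.
Round 3 fires (4), (6), giving fever_present, cough.
Derived: chest_pain (round 2), observe_4h (round 1), cough (round 3). isolate never appears in any round.

isolate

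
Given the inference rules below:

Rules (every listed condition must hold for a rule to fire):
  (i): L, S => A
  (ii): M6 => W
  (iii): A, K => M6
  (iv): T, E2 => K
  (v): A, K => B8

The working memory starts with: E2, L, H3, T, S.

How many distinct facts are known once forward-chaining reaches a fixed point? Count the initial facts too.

Round 1 fires (i), (iv), giving A, K.
Round 2 fires (iii), (v), giving M6, B8.
Round 3 fires (ii), giving W.
Closure: {A, B8, E2, H3, K, L, M6, S, T, W} — 10 facts.

10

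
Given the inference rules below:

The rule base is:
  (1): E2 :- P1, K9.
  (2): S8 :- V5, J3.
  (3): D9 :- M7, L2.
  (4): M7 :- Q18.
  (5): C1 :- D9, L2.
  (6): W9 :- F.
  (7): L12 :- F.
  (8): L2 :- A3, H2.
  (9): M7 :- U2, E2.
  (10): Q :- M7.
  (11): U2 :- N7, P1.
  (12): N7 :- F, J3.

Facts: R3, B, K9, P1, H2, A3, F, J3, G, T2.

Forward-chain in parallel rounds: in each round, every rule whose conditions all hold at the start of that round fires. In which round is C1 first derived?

Round 1: (1) [E2 :- P1, K9.]; (6) [W9 :- F.]; (7) [L12 :- F.]; (8) [L2 :- A3, H2.]; (12) [N7 :- F, J3.]. New: E2, W9, L12, L2, N7.
Round 2: (11) [U2 :- N7, P1.]. New: U2.
Round 3: (9) [M7 :- U2, E2.]. New: M7.
Round 4: (3) [D9 :- M7, L2.]; (10) [Q :- M7.]. New: D9, Q.
Round 5: (5) [C1 :- D9, L2.]. New: C1.
C1 first appears in round 5.

5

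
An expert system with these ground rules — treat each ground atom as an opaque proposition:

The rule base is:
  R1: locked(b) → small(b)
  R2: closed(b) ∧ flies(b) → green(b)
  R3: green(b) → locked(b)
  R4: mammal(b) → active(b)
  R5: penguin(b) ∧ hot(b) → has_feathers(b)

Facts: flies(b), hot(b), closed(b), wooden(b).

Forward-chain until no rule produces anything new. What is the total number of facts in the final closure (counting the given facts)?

7

[1] R2 [closed(b) ∧ flies(b) → green(b)]. ⇒ new: green(b).
[2] R3 [green(b) → locked(b)]. ⇒ new: locked(b).
[3] R1 [locked(b) → small(b)]. ⇒ new: small(b).
Closure: {closed(b), flies(b), green(b), hot(b), locked(b), small(b), wooden(b)} — 7 facts.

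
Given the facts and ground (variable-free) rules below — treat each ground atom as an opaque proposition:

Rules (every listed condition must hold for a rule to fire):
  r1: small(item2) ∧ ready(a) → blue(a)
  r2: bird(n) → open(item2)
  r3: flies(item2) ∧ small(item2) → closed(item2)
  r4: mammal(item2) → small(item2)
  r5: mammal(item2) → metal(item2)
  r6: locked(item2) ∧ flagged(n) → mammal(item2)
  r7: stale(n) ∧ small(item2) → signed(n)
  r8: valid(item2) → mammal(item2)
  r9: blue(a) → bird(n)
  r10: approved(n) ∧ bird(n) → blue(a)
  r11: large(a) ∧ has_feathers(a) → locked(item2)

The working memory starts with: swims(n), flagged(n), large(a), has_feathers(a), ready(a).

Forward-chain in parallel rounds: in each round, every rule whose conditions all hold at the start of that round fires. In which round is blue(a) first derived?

4

[1] r11 [large(a) ∧ has_feathers(a) → locked(item2)]. ⇒ new: locked(item2).
[2] r6 [locked(item2) ∧ flagged(n) → mammal(item2)]. ⇒ new: mammal(item2).
[3] r4 [mammal(item2) → small(item2)]; r5 [mammal(item2) → metal(item2)]. ⇒ new: small(item2), metal(item2).
[4] r1 [small(item2) ∧ ready(a) → blue(a)]. ⇒ new: blue(a).
blue(a) first appears in round 4.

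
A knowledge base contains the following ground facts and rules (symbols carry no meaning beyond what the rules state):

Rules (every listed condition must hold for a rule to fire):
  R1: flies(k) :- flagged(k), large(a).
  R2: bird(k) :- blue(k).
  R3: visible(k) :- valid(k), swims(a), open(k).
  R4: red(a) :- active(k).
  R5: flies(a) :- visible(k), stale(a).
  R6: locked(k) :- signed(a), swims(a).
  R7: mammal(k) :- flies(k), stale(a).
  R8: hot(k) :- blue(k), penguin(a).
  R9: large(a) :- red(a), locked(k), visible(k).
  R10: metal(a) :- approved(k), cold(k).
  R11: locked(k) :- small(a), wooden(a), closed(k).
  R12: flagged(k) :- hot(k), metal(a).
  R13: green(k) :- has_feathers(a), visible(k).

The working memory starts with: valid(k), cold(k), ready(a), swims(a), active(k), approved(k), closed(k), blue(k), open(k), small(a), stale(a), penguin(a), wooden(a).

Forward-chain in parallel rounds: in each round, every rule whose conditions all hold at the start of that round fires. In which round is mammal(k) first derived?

Round 1 fires R2, R3, R4, R8, R10, R11, giving bird(k), visible(k), red(a), hot(k), metal(a), locked(k).
Round 2 fires R5, R9, R12, giving flies(a), large(a), flagged(k).
Round 3 fires R1, giving flies(k).
Round 4 fires R7, giving mammal(k).
mammal(k) first appears in round 4.

4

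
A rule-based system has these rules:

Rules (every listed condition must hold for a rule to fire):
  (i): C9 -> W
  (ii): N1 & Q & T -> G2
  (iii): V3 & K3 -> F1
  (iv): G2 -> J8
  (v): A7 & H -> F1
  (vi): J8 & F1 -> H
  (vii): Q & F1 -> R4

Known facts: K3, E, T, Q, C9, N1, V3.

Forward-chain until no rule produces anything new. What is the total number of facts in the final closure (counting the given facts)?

Round 1: (i) [C9 -> W]; (ii) [N1 & Q & T -> G2]; (iii) [V3 & K3 -> F1]. Adds W, G2, F1.
Round 2: (iv) [G2 -> J8]; (vii) [Q & F1 -> R4]. Adds J8, R4.
Round 3: (vi) [J8 & F1 -> H]. Adds H.
Closure: {C9, E, F1, G2, H, J8, K3, N1, Q, R4, T, V3, W} — 13 facts.

13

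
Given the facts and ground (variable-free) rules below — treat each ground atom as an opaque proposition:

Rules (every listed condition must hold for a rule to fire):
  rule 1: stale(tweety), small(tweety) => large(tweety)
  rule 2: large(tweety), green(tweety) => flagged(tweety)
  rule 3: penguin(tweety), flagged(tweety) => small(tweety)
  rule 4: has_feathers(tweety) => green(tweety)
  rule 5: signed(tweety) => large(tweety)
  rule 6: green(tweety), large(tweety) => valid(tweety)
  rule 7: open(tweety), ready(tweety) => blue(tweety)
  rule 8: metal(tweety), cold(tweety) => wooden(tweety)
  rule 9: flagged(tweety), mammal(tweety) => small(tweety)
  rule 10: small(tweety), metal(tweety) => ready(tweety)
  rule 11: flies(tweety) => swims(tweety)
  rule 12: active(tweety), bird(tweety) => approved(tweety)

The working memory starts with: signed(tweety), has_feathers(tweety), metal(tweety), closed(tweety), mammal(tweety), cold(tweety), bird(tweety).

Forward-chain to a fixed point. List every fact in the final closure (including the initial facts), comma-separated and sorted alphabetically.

bird(tweety), closed(tweety), cold(tweety), flagged(tweety), green(tweety), has_feathers(tweety), large(tweety), mammal(tweety), metal(tweety), ready(tweety), signed(tweety), small(tweety), valid(tweety), wooden(tweety)

[1] rule 4 [has_feathers(tweety) => green(tweety)]; rule 5 [signed(tweety) => large(tweety)]; rule 8 [metal(tweety), cold(tweety) => wooden(tweety)]. ⇒ new: green(tweety), large(tweety), wooden(tweety).
[2] rule 2 [large(tweety), green(tweety) => flagged(tweety)]; rule 6 [green(tweety), large(tweety) => valid(tweety)]. ⇒ new: flagged(tweety), valid(tweety).
[3] rule 9 [flagged(tweety), mammal(tweety) => small(tweety)]. ⇒ new: small(tweety).
[4] rule 10 [small(tweety), metal(tweety) => ready(tweety)]. ⇒ new: ready(tweety).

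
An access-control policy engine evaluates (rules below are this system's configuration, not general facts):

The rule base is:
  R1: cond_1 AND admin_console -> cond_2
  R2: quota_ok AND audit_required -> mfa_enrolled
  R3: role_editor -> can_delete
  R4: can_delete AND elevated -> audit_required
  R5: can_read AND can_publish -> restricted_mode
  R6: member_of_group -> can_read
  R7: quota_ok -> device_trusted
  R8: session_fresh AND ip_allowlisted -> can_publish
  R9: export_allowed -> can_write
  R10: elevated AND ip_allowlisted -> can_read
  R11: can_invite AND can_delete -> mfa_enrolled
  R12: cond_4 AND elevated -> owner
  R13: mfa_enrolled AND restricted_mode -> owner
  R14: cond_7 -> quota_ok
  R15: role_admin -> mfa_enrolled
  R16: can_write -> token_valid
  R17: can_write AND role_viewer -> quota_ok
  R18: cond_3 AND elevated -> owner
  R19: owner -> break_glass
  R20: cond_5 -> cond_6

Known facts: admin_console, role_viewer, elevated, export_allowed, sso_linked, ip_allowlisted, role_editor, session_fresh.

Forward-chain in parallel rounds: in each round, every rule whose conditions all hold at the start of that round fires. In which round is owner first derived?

Round 1 fires R3, R8, R9, R10, giving can_delete, can_publish, can_write, can_read.
Round 2 fires R4, R5, R16, R17, giving audit_required, restricted_mode, token_valid, quota_ok.
Round 3 fires R2, R7, giving mfa_enrolled, device_trusted.
Round 4 fires R13, giving owner.
owner first appears in round 4.

4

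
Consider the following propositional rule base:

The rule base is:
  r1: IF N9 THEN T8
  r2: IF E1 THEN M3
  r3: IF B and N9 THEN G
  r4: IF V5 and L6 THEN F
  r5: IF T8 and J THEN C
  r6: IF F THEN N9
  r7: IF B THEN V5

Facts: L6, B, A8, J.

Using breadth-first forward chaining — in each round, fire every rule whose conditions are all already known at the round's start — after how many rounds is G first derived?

Round 1: r7 [IF B THEN V5]. Adds V5.
Round 2: r4 [IF V5 and L6 THEN F]. Adds F.
Round 3: r6 [IF F THEN N9]. Adds N9.
Round 4: r1 [IF N9 THEN T8]; r3 [IF B and N9 THEN G]. Adds T8, G.
G first appears in round 4.

4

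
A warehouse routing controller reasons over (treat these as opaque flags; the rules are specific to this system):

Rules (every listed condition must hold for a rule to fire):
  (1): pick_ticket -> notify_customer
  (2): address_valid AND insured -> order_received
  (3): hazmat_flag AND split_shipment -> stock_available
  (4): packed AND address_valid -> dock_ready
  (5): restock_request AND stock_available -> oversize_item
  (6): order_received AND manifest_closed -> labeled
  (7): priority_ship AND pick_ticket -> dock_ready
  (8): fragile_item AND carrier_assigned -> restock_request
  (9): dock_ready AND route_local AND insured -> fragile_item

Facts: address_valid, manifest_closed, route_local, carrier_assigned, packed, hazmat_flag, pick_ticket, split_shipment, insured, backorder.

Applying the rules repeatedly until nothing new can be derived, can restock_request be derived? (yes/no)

yes

Round 1 — (1), (2), (3), (4), derive notify_customer, order_received, stock_available, dock_ready.
Round 2 — (6), (9), derive labeled, fragile_item.
Round 3 — (8), derive restock_request.
Round 4 — (5), derive oversize_item.
restock_request appears in round 3, so it is derivable.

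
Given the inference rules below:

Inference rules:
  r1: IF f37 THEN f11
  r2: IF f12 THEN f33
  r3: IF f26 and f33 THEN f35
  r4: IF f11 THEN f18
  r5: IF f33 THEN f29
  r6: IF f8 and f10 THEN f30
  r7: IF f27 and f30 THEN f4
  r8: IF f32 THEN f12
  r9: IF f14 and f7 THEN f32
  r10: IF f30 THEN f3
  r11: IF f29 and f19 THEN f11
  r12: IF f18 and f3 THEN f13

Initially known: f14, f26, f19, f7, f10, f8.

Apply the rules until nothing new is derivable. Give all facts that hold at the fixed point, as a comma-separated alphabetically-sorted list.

f10, f11, f12, f13, f14, f18, f19, f26, f29, f3, f30, f32, f33, f35, f7, f8

Round 1 fires r6, r9, giving f30, f32.
Round 2 fires r8, r10, giving f12, f3.
Round 3 fires r2, giving f33.
Round 4 fires r3, r5, giving f35, f29.
Round 5 fires r11, giving f11.
Round 6 fires r4, giving f18.
Round 7 fires r12, giving f13.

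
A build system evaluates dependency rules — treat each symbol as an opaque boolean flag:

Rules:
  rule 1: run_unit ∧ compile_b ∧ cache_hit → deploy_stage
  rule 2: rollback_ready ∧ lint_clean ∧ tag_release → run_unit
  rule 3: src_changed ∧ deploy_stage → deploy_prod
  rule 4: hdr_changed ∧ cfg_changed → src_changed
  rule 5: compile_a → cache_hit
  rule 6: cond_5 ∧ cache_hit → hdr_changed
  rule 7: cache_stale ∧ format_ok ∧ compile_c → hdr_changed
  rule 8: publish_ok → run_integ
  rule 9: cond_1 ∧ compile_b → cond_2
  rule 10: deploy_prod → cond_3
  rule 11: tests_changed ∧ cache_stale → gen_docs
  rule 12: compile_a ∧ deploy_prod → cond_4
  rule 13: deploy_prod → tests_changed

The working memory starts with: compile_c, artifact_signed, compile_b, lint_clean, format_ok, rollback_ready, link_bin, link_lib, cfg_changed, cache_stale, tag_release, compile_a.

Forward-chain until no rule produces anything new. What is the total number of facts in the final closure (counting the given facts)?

22

[1] rule 2 [rollback_ready ∧ lint_clean ∧ tag_release → run_unit]; rule 5 [compile_a → cache_hit]; rule 7 [cache_stale ∧ format_ok ∧ compile_c → hdr_changed]. ⇒ new: run_unit, cache_hit, hdr_changed.
[2] rule 1 [run_unit ∧ compile_b ∧ cache_hit → deploy_stage]; rule 4 [hdr_changed ∧ cfg_changed → src_changed]. ⇒ new: deploy_stage, src_changed.
[3] rule 3 [src_changed ∧ deploy_stage → deploy_prod]. ⇒ new: deploy_prod.
[4] rule 10 [deploy_prod → cond_3]; rule 12 [compile_a ∧ deploy_prod → cond_4]; rule 13 [deploy_prod → tests_changed]. ⇒ new: cond_3, cond_4, tests_changed.
[5] rule 11 [tests_changed ∧ cache_stale → gen_docs]. ⇒ new: gen_docs.
Closure: {artifact_signed, cache_hit, cache_stale, cfg_changed, compile_a, compile_b, compile_c, cond_3, cond_4, deploy_prod, deploy_stage, format_ok, gen_docs, hdr_changed, link_bin, link_lib, lint_clean, rollback_ready, run_unit, src_changed, tag_release, tests_changed} — 22 facts.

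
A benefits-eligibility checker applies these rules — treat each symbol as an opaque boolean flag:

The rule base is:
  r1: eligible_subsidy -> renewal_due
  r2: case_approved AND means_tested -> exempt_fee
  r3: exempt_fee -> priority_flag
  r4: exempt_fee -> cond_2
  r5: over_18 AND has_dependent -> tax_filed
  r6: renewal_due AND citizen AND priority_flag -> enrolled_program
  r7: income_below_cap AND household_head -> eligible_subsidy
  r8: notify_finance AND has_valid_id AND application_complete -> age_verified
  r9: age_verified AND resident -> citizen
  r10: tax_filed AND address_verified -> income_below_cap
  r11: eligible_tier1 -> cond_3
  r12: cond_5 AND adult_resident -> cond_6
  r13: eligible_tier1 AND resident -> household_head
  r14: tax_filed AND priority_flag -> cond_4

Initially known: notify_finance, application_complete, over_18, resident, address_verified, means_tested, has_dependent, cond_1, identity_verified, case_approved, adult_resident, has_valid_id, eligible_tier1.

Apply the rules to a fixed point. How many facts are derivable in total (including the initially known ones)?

Round 1: r2 [case_approved AND means_tested -> exempt_fee]; r5 [over_18 AND has_dependent -> tax_filed]; r8 [notify_finance AND has_valid_id AND application_complete -> age_verified]; r11 [eligible_tier1 -> cond_3]; r13 [eligible_tier1 AND resident -> household_head]. Adds exempt_fee, tax_filed, age_verified, cond_3, household_head.
Round 2: r3 [exempt_fee -> priority_flag]; r4 [exempt_fee -> cond_2]; r9 [age_verified AND resident -> citizen]; r10 [tax_filed AND address_verified -> income_below_cap]. Adds priority_flag, cond_2, citizen, income_below_cap.
Round 3: r7 [income_below_cap AND household_head -> eligible_subsidy]; r14 [tax_filed AND priority_flag -> cond_4]. Adds eligible_subsidy, cond_4.
Round 4: r1 [eligible_subsidy -> renewal_due]. Adds renewal_due.
Round 5: r6 [renewal_due AND citizen AND priority_flag -> enrolled_program]. Adds enrolled_program.
Closure: {address_verified, adult_resident, age_verified, application_complete, case_approved, citizen, cond_1, cond_2, cond_3, cond_4, eligible_subsidy, eligible_tier1, enrolled_program, exempt_fee, has_dependent, has_valid_id, household_head, identity_verified, income_below_cap, means_tested, notify_finance, over_18, priority_flag, renewal_due, resident, tax_filed} — 26 facts.

26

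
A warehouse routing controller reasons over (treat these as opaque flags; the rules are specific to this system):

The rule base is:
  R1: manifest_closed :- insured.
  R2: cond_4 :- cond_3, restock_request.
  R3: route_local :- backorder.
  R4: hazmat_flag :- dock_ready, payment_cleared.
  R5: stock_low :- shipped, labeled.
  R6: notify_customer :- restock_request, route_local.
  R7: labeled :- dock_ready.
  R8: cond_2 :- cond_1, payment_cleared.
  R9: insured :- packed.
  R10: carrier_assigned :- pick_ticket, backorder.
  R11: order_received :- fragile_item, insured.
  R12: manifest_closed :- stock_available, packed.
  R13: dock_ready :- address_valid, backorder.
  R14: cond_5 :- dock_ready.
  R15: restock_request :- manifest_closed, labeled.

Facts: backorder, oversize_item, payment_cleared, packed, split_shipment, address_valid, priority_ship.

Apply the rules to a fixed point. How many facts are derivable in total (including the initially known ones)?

[1] R3 [route_local :- backorder.]; R9 [insured :- packed.]; R13 [dock_ready :- address_valid, backorder.]. ⇒ new: route_local, insured, dock_ready.
[2] R1 [manifest_closed :- insured.]; R4 [hazmat_flag :- dock_ready, payment_cleared.]; R7 [labeled :- dock_ready.]; R14 [cond_5 :- dock_ready.]. ⇒ new: manifest_closed, hazmat_flag, labeled, cond_5.
[3] R15 [restock_request :- manifest_closed, labeled.]. ⇒ new: restock_request.
[4] R6 [notify_customer :- restock_request, route_local.]. ⇒ new: notify_customer.
Closure: {address_valid, backorder, cond_5, dock_ready, hazmat_flag, insured, labeled, manifest_closed, notify_customer, oversize_item, packed, payment_cleared, priority_ship, restock_request, route_local, split_shipment} — 16 facts.

16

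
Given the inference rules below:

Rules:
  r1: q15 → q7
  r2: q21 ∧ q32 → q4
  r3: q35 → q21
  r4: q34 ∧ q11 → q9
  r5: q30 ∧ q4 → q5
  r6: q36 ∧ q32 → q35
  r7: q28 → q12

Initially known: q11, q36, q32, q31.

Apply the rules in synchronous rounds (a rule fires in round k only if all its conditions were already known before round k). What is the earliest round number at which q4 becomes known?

3

Round 1 — r6, derive q35.
Round 2 — r3, derive q21.
Round 3 — r2, derive q4.
q4 first appears in round 3.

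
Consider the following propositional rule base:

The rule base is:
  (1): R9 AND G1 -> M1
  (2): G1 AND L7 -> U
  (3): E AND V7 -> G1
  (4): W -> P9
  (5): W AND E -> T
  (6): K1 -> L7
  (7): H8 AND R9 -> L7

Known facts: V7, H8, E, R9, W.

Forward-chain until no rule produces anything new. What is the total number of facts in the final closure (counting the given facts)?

11

Round 1 — (3), (4), (5), (7), derive G1, P9, T, L7.
Round 2 — (1), (2), derive M1, U.
Closure: {E, G1, H8, L7, M1, P9, R9, T, U, V7, W} — 11 facts.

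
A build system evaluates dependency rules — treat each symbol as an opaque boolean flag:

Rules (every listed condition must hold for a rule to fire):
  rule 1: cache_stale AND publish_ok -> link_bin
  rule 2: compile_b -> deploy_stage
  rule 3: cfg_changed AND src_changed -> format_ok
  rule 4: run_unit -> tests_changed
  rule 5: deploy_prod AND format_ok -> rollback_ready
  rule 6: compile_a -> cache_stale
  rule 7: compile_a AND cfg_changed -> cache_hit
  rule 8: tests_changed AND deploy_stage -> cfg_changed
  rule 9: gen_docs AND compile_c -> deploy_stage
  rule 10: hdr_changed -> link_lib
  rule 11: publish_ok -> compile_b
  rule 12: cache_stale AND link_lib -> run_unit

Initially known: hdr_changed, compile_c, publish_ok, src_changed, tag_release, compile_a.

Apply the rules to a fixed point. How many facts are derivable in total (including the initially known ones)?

[1] rule 6 [compile_a -> cache_stale]; rule 10 [hdr_changed -> link_lib]; rule 11 [publish_ok -> compile_b]. ⇒ new: cache_stale, link_lib, compile_b.
[2] rule 1 [cache_stale AND publish_ok -> link_bin]; rule 2 [compile_b -> deploy_stage]; rule 12 [cache_stale AND link_lib -> run_unit]. ⇒ new: link_bin, deploy_stage, run_unit.
[3] rule 4 [run_unit -> tests_changed]. ⇒ new: tests_changed.
[4] rule 8 [tests_changed AND deploy_stage -> cfg_changed]. ⇒ new: cfg_changed.
[5] rule 3 [cfg_changed AND src_changed -> format_ok]; rule 7 [compile_a AND cfg_changed -> cache_hit]. ⇒ new: format_ok, cache_hit.
Closure: {cache_hit, cache_stale, cfg_changed, compile_a, compile_b, compile_c, deploy_stage, format_ok, hdr_changed, link_bin, link_lib, publish_ok, run_unit, src_changed, tag_release, tests_changed} — 16 facts.

16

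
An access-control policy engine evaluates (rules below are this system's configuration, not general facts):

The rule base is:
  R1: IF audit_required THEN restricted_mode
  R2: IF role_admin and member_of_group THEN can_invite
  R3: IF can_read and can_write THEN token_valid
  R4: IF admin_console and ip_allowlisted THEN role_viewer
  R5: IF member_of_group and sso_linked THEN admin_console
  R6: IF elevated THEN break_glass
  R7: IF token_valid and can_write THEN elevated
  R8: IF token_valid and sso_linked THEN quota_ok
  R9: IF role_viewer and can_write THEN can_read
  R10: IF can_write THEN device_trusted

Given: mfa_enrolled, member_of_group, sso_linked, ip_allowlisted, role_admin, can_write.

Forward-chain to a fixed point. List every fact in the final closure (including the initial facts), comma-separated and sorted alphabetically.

admin_console, break_glass, can_invite, can_read, can_write, device_trusted, elevated, ip_allowlisted, member_of_group, mfa_enrolled, quota_ok, role_admin, role_viewer, sso_linked, token_valid

Round 1: R2 [IF role_admin and member_of_group THEN can_invite]; R5 [IF member_of_group and sso_linked THEN admin_console]; R10 [IF can_write THEN device_trusted]. New: can_invite, admin_console, device_trusted.
Round 2: R4 [IF admin_console and ip_allowlisted THEN role_viewer]. New: role_viewer.
Round 3: R9 [IF role_viewer and can_write THEN can_read]. New: can_read.
Round 4: R3 [IF can_read and can_write THEN token_valid]. New: token_valid.
Round 5: R7 [IF token_valid and can_write THEN elevated]; R8 [IF token_valid and sso_linked THEN quota_ok]. New: elevated, quota_ok.
Round 6: R6 [IF elevated THEN break_glass]. New: break_glass.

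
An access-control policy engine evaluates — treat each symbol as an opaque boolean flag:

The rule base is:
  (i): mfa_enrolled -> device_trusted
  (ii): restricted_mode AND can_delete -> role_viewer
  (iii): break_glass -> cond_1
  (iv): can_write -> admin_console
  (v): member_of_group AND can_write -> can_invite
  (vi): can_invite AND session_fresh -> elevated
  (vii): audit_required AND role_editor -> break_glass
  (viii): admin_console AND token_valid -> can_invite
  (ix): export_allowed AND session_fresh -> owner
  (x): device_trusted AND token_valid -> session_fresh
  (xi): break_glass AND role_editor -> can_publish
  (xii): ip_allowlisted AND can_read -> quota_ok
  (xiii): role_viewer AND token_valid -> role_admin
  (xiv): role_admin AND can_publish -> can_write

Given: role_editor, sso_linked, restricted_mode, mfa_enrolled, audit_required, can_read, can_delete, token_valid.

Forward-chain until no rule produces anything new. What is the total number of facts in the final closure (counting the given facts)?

19

Round 1: (i) [mfa_enrolled -> device_trusted]; (ii) [restricted_mode AND can_delete -> role_viewer]; (vii) [audit_required AND role_editor -> break_glass]. Adds device_trusted, role_viewer, break_glass.
Round 2: (iii) [break_glass -> cond_1]; (x) [device_trusted AND token_valid -> session_fresh]; (xi) [break_glass AND role_editor -> can_publish]; (xiii) [role_viewer AND token_valid -> role_admin]. Adds cond_1, session_fresh, can_publish, role_admin.
Round 3: (xiv) [role_admin AND can_publish -> can_write]. Adds can_write.
Round 4: (iv) [can_write -> admin_console]. Adds admin_console.
Round 5: (viii) [admin_console AND token_valid -> can_invite]. Adds can_invite.
Round 6: (vi) [can_invite AND session_fresh -> elevated]. Adds elevated.
Closure: {admin_console, audit_required, break_glass, can_delete, can_invite, can_publish, can_read, can_write, cond_1, device_trusted, elevated, mfa_enrolled, restricted_mode, role_admin, role_editor, role_viewer, session_fresh, sso_linked, token_valid} — 19 facts.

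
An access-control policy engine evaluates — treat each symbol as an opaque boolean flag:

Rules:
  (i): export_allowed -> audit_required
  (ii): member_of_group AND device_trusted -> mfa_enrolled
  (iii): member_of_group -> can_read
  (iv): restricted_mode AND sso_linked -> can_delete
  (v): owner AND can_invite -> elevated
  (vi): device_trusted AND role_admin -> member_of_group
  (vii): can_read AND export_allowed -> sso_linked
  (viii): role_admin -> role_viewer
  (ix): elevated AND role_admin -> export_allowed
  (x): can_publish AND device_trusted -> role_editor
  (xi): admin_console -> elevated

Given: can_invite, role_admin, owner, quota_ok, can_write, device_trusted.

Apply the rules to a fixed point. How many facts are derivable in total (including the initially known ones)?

14

Round 1: (v) [owner AND can_invite -> elevated]; (vi) [device_trusted AND role_admin -> member_of_group]; (viii) [role_admin -> role_viewer]. Adds elevated, member_of_group, role_viewer.
Round 2: (ii) [member_of_group AND device_trusted -> mfa_enrolled]; (iii) [member_of_group -> can_read]; (ix) [elevated AND role_admin -> export_allowed]. Adds mfa_enrolled, can_read, export_allowed.
Round 3: (i) [export_allowed -> audit_required]; (vii) [can_read AND export_allowed -> sso_linked]. Adds audit_required, sso_linked.
Closure: {audit_required, can_invite, can_read, can_write, device_trusted, elevated, export_allowed, member_of_group, mfa_enrolled, owner, quota_ok, role_admin, role_viewer, sso_linked} — 14 facts.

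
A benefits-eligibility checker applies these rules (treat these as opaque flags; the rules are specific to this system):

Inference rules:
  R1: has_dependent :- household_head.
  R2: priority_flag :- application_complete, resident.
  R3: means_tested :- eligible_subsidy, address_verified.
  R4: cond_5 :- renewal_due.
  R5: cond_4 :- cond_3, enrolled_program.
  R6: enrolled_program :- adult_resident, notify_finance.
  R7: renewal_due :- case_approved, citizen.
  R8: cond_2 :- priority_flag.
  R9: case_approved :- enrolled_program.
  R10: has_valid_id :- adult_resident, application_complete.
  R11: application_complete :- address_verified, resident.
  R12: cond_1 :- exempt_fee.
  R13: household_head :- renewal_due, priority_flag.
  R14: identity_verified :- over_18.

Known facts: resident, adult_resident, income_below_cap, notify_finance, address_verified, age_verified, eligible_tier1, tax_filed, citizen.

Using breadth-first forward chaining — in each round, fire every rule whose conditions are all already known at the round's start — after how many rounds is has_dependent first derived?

5

[1] R6 [enrolled_program :- adult_resident, notify_finance.]; R11 [application_complete :- address_verified, resident.]. ⇒ new: enrolled_program, application_complete.
[2] R2 [priority_flag :- application_complete, resident.]; R9 [case_approved :- enrolled_program.]; R10 [has_valid_id :- adult_resident, application_complete.]. ⇒ new: priority_flag, case_approved, has_valid_id.
[3] R7 [renewal_due :- case_approved, citizen.]; R8 [cond_2 :- priority_flag.]. ⇒ new: renewal_due, cond_2.
[4] R4 [cond_5 :- renewal_due.]; R13 [household_head :- renewal_due, priority_flag.]. ⇒ new: cond_5, household_head.
[5] R1 [has_dependent :- household_head.]. ⇒ new: has_dependent.
has_dependent first appears in round 5.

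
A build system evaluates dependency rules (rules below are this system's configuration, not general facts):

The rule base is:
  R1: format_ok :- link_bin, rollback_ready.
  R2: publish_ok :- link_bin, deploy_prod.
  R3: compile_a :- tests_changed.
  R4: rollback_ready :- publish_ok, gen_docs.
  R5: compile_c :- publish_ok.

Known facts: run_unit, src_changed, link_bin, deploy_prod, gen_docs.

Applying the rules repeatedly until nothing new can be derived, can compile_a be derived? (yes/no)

no

Round 1: R2 [publish_ok :- link_bin, deploy_prod.]. New: publish_ok.
Round 2: R4 [rollback_ready :- publish_ok, gen_docs.]; R5 [compile_c :- publish_ok.]. New: rollback_ready, compile_c.
Round 3: R1 [format_ok :- link_bin, rollback_ready.]. New: format_ok.
Fixed point reached. compile_a is concluded only by R3; R3 needs tests_changed (never derived).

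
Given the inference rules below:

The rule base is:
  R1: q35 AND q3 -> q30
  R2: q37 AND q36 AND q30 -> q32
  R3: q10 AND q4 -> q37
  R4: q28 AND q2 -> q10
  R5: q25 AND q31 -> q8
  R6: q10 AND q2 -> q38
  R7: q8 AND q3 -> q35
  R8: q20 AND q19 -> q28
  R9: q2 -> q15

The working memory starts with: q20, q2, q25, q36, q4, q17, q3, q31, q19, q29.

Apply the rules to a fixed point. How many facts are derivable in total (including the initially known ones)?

[1] R5 [q25 AND q31 -> q8]; R8 [q20 AND q19 -> q28]; R9 [q2 -> q15]. ⇒ new: q8, q28, q15.
[2] R4 [q28 AND q2 -> q10]; R7 [q8 AND q3 -> q35]. ⇒ new: q10, q35.
[3] R1 [q35 AND q3 -> q30]; R3 [q10 AND q4 -> q37]; R6 [q10 AND q2 -> q38]. ⇒ new: q30, q37, q38.
[4] R2 [q37 AND q36 AND q30 -> q32]. ⇒ new: q32.
Closure: {q10, q15, q17, q19, q2, q20, q25, q28, q29, q3, q30, q31, q32, q35, q36, q37, q38, q4, q8} — 19 facts.

19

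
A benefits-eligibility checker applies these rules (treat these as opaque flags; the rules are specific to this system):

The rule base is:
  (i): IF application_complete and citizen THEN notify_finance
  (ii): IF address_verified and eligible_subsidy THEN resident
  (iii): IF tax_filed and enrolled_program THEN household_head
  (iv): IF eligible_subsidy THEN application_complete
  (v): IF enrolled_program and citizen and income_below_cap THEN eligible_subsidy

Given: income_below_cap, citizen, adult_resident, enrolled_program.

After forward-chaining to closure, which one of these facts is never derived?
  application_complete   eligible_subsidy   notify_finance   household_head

Round 1: (v) [IF enrolled_program and citizen and income_below_cap THEN eligible_subsidy]. New: eligible_subsidy.
Round 2: (iv) [IF eligible_subsidy THEN application_complete]. New: application_complete.
Round 3: (i) [IF application_complete and citizen THEN notify_finance]. New: notify_finance.
Derived: notify_finance (round 3), application_complete (round 2), eligible_subsidy (round 1). household_head never appears in any round.

household_head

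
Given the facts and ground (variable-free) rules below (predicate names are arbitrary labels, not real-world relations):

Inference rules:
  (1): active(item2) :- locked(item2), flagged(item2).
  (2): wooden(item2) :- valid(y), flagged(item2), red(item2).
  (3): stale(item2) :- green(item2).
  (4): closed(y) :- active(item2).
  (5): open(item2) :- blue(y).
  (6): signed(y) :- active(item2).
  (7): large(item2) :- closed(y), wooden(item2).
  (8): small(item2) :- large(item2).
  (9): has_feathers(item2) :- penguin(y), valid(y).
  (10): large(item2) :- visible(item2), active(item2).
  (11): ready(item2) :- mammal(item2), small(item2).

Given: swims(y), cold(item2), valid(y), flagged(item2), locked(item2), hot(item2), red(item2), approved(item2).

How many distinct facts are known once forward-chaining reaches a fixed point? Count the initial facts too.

Round 1 — (1), (2), derive active(item2), wooden(item2).
Round 2 — (4), (6), derive closed(y), signed(y).
Round 3 — (7), derive large(item2).
Round 4 — (8), derive small(item2).
Closure: {active(item2), approved(item2), closed(y), cold(item2), flagged(item2), hot(item2), large(item2), locked(item2), red(item2), signed(y), small(item2), swims(y), valid(y), wooden(item2)} — 14 facts.

14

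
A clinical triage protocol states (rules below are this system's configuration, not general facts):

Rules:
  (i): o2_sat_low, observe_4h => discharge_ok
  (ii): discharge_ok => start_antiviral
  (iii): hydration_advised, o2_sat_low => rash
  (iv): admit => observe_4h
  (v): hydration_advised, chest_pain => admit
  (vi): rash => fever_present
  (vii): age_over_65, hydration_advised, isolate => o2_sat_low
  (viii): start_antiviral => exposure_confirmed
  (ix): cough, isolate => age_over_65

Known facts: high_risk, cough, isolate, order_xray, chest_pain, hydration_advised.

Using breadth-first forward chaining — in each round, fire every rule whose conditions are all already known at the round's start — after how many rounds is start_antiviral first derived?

Round 1 — (v), (ix), derive admit, age_over_65.
Round 2 — (iv), (vii), derive observe_4h, o2_sat_low.
Round 3 — (i), (iii), derive discharge_ok, rash.
Round 4 — (ii), (vi), derive start_antiviral, fever_present.
start_antiviral first appears in round 4.

4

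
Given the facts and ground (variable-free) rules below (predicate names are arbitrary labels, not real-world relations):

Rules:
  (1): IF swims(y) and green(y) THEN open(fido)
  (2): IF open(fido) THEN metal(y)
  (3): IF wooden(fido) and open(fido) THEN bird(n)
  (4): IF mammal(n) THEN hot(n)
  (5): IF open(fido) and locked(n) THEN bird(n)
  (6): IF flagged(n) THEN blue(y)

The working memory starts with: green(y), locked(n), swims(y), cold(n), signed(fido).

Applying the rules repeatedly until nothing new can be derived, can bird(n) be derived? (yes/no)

Round 1: (1) [IF swims(y) and green(y) THEN open(fido)]. Adds open(fido).
Round 2: (2) [IF open(fido) THEN metal(y)]; (5) [IF open(fido) and locked(n) THEN bird(n)]. Adds metal(y), bird(n).
bird(n) appears in round 2, so it is derivable.

yes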